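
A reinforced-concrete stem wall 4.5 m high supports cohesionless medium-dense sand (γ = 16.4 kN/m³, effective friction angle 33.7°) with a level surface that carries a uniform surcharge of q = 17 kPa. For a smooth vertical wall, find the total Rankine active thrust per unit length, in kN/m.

69.4 kN/m

K_a = tan²(45° − φ/2) = 0.2863.
Soil triangle: ½ K_a γ H² = 0.5×0.2863×16.4×4.5² = 47.54 kN/m.
Surcharge rectangle: K_a q H = 0.2863×17×4.5 = 21.90 kN/m.
Total = 47.54 + 21.90 = 69.44 kN/m.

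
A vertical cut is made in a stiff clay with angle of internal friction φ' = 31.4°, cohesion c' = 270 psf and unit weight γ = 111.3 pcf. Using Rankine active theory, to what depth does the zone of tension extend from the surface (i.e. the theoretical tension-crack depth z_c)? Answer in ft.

8.65 ft

K_a = tan²(45° − 31.4°/2) = 0.3149; √K_a = 0.5612.
The active pressure is zero where K_a γ z = 2c√K_a, so z_c = 2c/(γ√K_a) = 2×270/(111.3×0.5612) = 8.646 ft.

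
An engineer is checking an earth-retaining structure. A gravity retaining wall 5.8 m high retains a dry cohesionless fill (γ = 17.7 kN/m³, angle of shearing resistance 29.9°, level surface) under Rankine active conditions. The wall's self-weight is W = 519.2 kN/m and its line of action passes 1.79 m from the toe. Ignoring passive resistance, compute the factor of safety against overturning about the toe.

4.82

K_a = tan²(45° − 29.9°/2) = 0.3347.
P_a = ½K_aγH² = 0.5×0.3347×17.7×5.8² = 99.64 kN/m, acting at H/3 = 1.933 m above the base.
Overturning moment M_o = P_a × H/3 = 99.64 × 1.933 = 192.6.
Resisting moment M_r = W × 1.79 = 519.2 × 1.79 = 929.4.
FS_overturning = M_r/M_o = 929.4/192.6 = 4.825.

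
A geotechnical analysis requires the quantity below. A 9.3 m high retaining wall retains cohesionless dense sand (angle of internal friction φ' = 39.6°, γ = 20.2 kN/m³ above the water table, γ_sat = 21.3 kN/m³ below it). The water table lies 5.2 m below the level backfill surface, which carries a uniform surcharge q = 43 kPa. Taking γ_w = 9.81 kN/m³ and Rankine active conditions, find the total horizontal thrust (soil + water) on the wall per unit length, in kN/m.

348 kN/m

K_a = tan²(45° − φ/2) = 0.2214.
γ' = 21.3 − 9.81 = 11.49 kN/m³. h₂ = H − d_w = 4.1 m.
σ'_h: at surface K_a·q = 9.522; at WT K_a(q+γd_w) = 32.78; at base K_a(q+γd_w+γ'h₂) = 43.21 kPa.
P₁ = ½(9.522+32.78)×5.2 = 110.0; P₂ = ½(32.78+43.21)×4.1 = 155.8; P_w = ½γ_w h₂² = 82.45.
Total = 110.0+155.8+82.45 = 348.2 kN/m.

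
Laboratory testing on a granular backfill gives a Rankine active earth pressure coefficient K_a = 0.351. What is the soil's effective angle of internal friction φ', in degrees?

K_a = tan²(45° − φ/2) ⇒ 45° − φ/2 = arctan(√0.351) = 30.64°.
φ = 2(45° − 30.64°) = 28.71°.

28.7°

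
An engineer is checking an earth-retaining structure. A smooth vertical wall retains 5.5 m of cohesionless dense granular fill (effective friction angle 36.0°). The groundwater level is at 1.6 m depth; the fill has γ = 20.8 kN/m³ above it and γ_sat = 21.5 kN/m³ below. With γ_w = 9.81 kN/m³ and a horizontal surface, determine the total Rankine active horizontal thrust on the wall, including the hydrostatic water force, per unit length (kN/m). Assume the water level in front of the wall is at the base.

138 kN/m

K_a = tan²(45° − φ/2) = 0.2596.
γ' = 21.5 − 9.81 = 11.69 kN/m³. Depth below WT = 3.9 m.
σ'_h at WT = K_a γ d_w = 8.640 kPa; at base = 8.640 + K_a γ' × 3.9 = 20.48 kPa.
P₁ (0–1.6 m) = ½×8.640×1.6 = 6.912. P₂ (1.6–5.5 m) = ½(8.640+20.48)×3.9 = 56.78.
P_w = ½ γ_w h₂² = 0.5×9.81×3.9² = 74.61. Total = 6.912+56.78+74.61 = 138.3 kN/m.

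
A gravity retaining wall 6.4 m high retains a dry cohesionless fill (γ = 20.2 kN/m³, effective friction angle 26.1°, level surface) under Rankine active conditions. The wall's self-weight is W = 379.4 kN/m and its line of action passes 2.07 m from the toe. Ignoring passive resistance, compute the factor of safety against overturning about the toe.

K_a = tan²(45° − 26.1°/2) = 0.3889.
P_a = ½K_aγH² = 0.5×0.3889×20.2×6.4² = 160.9 kN/m, acting at H/3 = 2.133 m above the base.
Overturning moment M_o = P_a × H/3 = 160.9 × 2.133 = 343.3.
Resisting moment M_r = W × 2.07 = 379.4 × 2.07 = 785.4.
FS_overturning = M_r/M_o = 785.4/343.3 = 2.288.

2.29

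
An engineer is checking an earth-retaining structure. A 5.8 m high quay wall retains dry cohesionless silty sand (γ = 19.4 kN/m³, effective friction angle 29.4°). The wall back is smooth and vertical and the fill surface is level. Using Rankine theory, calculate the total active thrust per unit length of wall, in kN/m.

111 kN/m

K_a = tan²(45° − φ/2) = 0.3415.
P_a = ½ K_a γ H² = 0.5 × 0.3415 × 19.4 × 5.8² = 111.4 kN/m.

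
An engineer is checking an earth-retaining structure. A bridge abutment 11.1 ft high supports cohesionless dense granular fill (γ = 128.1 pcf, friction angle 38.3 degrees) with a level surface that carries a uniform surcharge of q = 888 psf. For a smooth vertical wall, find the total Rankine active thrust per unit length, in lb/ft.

K_a = tan²(45° − φ/2) = 0.2347.
Soil triangle: ½ K_a γ H² = 0.5×0.2347×128.1×11.1² = 1852 lb/ft.
Surcharge rectangle: K_a q H = 0.2347×888×11.1 = 2314 lb/ft.
Total = 1852 + 2314 = 4166 lb/ft.

4170 lb/ft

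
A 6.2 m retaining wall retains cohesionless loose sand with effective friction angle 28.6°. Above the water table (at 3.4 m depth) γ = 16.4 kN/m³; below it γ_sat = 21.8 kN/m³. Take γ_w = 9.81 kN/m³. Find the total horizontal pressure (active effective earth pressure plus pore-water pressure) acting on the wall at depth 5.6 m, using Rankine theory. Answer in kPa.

50.5 kPa

K_a = (1 − sin φ)/(1 + sin φ) = 0.3525.
γ' = 21.8 − 9.81 = 11.99 kN/m³.
Effective vertical stress at 5.6 m: σ'_v = 16.4×3.4 + 11.99×2.20 = 82.14 kPa.
σ'_h = K_a σ'_v = 0.3525 × 82.14 = 28.96 kPa; u = γ_w × 2.20 = 21.58 kPa.
Total σ_h = 28.96 + 21.58 = 50.54 kPa.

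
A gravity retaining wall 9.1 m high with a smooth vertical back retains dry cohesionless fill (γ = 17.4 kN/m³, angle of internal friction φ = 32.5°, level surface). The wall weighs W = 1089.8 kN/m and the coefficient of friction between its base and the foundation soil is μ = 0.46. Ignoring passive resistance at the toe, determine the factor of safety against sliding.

2.31

K_a = tan²(45° − 32.5°/2) = 0.3010.
P_a = ½K_aγH² = 0.5×0.3010×17.4×9.1² = 216.8 kN/m, acting at H/3 = 3.033 m above the base.
FS_sliding = μW / P_a = 0.46×1089.8 / 216.8 = 2.312.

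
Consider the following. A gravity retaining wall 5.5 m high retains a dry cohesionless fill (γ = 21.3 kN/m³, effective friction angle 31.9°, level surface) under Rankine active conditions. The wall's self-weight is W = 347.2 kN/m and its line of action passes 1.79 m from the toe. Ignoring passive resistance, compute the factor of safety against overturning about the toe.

3.41

K_a = tan²(45° − 31.9°/2) = 0.3085.
P_a = ½K_aγH² = 0.5×0.3085×21.3×5.5² = 99.40 kN/m, acting at H/3 = 1.833 m above the base.
Overturning moment M_o = P_a × H/3 = 99.40 × 1.833 = 182.2.
Resisting moment M_r = W × 1.79 = 347.2 × 1.79 = 621.5.
FS_overturning = M_r/M_o = 621.5/182.2 = 3.411.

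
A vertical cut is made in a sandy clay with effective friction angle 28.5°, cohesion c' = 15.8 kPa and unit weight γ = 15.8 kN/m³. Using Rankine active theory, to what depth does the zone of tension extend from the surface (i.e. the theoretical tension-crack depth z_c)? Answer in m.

K_a = tan²(45° − 28.5°/2) = 0.3540; √K_a = 0.5949.
The active pressure is zero where K_a γ z = 2c√K_a, so z_c = 2c/(γ√K_a) = 2×15.8/(15.8×0.5949) = 3.362 m.

3.36 m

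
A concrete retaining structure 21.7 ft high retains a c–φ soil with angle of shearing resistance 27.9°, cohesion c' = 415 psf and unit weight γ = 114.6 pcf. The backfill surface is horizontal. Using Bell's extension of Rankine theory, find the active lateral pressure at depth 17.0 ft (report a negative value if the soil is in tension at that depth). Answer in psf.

K_a = (1 − sin φ)/(1 + sin φ) = 0.3625.
σ_a = K_a γ z − 2c√K_a = 0.3625×114.6×17.0 − 2×415×0.6020 = 206.4 psf.

206 psf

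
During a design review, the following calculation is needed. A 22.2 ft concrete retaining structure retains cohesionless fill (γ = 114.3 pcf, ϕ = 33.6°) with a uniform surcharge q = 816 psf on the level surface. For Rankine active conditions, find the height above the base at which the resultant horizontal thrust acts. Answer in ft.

K_a = 0.2875.
Triangular part P₁ = ½K_aγH² = 8098 at H/3 = 7.400 ft; rectangular part P₂ = K_a q H = 5208 at H/2 = 11.10 ft.
ȳ = (P₁·7.400 + P₂·11.10)/(P₁+P₂) = 8.848 ft.

8.85 ft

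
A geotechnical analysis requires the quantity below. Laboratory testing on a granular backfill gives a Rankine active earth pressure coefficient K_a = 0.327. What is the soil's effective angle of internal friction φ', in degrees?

K_a = tan²(45° − φ/2) ⇒ 45° − φ/2 = arctan(√0.327) = 29.76°.
φ = 2(45° − 29.76°) = 30.47°.

30.5°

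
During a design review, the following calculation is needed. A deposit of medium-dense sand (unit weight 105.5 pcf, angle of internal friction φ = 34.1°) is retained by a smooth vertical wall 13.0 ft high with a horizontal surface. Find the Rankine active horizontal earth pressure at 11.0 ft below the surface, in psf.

327 psf

K_a = (1 − sin φ)/(1 + sin φ) = 0.2815.
σ_h = K_a γ z = 0.2815 × 105.5 × 11.0 = 326.7 psf.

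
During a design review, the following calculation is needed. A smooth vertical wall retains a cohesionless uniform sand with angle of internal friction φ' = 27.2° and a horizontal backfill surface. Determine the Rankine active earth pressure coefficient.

K_a = tan²(45° − φ/2) = tan²(31.40°) = 0.3726.

0.373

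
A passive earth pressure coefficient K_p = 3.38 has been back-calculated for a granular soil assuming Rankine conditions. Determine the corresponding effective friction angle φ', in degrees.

K_p = (1+sin φ)/(1−sin φ) ⇒ sin φ = (K_p − 1)/(K_p + 1) = 0.5434.
φ = arcsin(0.5434) = 32.91°.

32.9°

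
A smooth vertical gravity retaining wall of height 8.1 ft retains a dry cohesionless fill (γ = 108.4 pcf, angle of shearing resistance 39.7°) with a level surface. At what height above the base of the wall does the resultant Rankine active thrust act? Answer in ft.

K_a = 0.2204.
The pressure distribution is triangular, so the resultant acts at H/3 above the base = 8.1/3 = 2.700 ft.

2.70 ft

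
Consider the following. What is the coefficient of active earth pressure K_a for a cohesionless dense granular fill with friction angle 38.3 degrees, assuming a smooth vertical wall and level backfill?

K_a = (1 − sin φ)/(1 + sin φ) = (1 − sin 38.3°)/(1 + sin 38.3°) = 0.2347.

0.235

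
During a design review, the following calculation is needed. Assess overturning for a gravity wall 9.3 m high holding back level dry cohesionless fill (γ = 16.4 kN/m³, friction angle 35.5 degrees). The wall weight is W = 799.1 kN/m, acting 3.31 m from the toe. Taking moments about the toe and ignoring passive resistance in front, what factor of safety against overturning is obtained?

4.54

K_a = tan²(45° − 35.5°/2) = 0.2653.
P_a = ½K_aγH² = 0.5×0.2653×16.4×9.3² = 188.1 kN/m, acting at H/3 = 3.100 m above the base.
Overturning moment M_o = P_a × H/3 = 188.1 × 3.100 = 583.2.
Resisting moment M_r = W × 3.31 = 799.1 × 3.31 = 2645.
FS_overturning = M_r/M_o = 2645/583.2 = 4.535.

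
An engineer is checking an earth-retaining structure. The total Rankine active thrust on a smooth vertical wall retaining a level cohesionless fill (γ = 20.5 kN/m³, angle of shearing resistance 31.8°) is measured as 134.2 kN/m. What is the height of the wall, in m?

6.50 m

K_a = 0.3098. P_a = ½ K_a γ H² ⇒ H = √(2P_a/(K_a γ)).
H = √(2×134.2/(0.3098×20.5)) = 6.501 m.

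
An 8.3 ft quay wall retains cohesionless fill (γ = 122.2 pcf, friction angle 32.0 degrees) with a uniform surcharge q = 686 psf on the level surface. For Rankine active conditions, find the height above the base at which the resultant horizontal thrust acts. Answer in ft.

3.56 ft

K_a = 0.3073.
Triangular part P₁ = ½K_aγH² = 1293 at H/3 = 2.767 ft; rectangular part P₂ = K_a q H = 1749 at H/2 = 4.150 ft.
ȳ = (P₁·2.767 + P₂·4.150)/(P₁+P₂) = 3.562 ft.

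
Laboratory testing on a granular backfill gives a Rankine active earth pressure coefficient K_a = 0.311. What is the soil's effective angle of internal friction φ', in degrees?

K_a = tan²(45° − φ/2) ⇒ 45° − φ/2 = arctan(√0.311) = 29.15°.
φ = 2(45° − 29.15°) = 31.71°.

31.7°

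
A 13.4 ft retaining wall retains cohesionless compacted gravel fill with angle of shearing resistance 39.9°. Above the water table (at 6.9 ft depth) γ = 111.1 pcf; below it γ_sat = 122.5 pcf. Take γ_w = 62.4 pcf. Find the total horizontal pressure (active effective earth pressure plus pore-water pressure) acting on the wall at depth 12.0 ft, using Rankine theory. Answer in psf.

K_a = (1 − sin φ)/(1 + sin φ) = 0.2184.
γ' = 122.5 − 62.4 = 60.10 pcf.
Effective vertical stress at 12.0 ft: σ'_v = 111.1×6.9 + 60.10×5.10 = 1073 psf.
σ'_h = K_a σ'_v = 0.2184 × 1073 = 234.4 psf; u = γ_w × 5.10 = 318.2 psf.
Total σ_h = 234.4 + 318.2 = 552.6 psf.

553 psf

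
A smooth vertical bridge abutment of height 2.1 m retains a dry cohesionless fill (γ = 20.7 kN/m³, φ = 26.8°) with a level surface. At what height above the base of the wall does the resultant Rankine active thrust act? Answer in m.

0.700 m

K_a = 0.3785.
The pressure distribution is triangular, so the resultant acts at H/3 above the base = 2.1/3 = 0.7000 m.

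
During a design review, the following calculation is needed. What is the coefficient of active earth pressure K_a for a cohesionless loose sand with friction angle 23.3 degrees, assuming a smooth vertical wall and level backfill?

K_a = tan²(45° − φ/2) = tan²(33.35°) = 0.4331.

0.433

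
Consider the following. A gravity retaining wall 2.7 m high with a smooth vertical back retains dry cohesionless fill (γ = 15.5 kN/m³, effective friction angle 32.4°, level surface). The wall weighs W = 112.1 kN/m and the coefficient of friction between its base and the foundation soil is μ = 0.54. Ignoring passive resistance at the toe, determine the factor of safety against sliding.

K_a = tan²(45° − 32.4°/2) = 0.3022.
P_a = ½K_aγH² = 0.5×0.3022×15.5×2.7² = 17.08 kN/m, acting at H/3 = 0.9000 m above the base.
FS_sliding = μW / P_a = 0.54×112.1 / 17.08 = 3.545.

3.55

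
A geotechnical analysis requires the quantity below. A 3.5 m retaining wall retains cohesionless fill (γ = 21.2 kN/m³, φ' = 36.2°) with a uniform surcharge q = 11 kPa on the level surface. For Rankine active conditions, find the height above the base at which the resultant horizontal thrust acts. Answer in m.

1.30 m

K_a = 0.2574.
Triangular part P₁ = ½K_aγH² = 33.42 at H/3 = 1.167 m; rectangular part P₂ = K_a q H = 9.909 at H/2 = 1.750 m.
ȳ = (P₁·1.167 + P₂·1.750)/(P₁+P₂) = 1.300 m.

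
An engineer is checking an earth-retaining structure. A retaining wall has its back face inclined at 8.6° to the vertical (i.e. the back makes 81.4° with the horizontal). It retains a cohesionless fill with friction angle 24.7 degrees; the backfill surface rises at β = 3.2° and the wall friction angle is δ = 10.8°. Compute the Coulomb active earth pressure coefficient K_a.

K_a = sin²(α+φ) / [sin²α · sin(α−δ) · (1 + √{sin(φ+δ)sin(φ−β) / (sin(α−δ)sin(α+β))})²].
With α = 81.4°, φ = 24.7°, δ = 10.8°, β = 3.2°: K_a = 0.4595.

0.459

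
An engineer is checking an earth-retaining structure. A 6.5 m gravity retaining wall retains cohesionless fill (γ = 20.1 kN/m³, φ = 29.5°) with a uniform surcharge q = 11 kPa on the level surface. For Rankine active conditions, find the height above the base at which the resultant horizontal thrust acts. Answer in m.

K_a = 0.3401.
Triangular part P₁ = ½K_aγH² = 144.4 at H/3 = 2.167 m; rectangular part P₂ = K_a q H = 24.32 at H/2 = 3.250 m.
ȳ = (P₁·2.167 + P₂·3.250)/(P₁+P₂) = 2.323 m.

2.32 m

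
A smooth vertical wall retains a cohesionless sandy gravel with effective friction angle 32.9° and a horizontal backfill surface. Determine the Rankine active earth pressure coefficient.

K_a = tan²(45° − φ/2) = tan²(28.55°) = 0.2960.

0.296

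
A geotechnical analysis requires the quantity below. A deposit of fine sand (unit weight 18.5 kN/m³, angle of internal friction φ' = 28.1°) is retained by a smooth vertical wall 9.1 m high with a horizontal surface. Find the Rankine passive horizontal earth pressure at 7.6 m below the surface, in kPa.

K_p = (1 + sin φ)/(1 − sin φ) = 2.781.
σ_h = K_p γ z = 2.781 × 18.5 × 7.6 = 391.0 kPa.

391 kPa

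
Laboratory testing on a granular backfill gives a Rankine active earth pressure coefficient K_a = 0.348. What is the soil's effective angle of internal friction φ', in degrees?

28.9°

K_a = tan²(45° − φ/2) ⇒ 45° − φ/2 = arctan(√0.348) = 30.54°.
φ = 2(45° − 30.54°) = 28.93°.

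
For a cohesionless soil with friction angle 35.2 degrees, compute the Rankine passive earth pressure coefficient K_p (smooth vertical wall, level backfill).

3.72

K_p = (1 + sin φ)/(1 − sin φ) = tan²(45° + 35.2°/2) = 3.722.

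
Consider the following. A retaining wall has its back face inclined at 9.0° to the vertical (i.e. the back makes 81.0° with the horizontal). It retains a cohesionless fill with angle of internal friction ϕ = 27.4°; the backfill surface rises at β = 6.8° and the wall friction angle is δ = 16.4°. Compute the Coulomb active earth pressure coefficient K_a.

K_a = sin²(α+φ) / [sin²α · sin(α−δ) · (1 + √{sin(φ+δ)sin(φ−β) / (sin(α−δ)sin(α+β))})²].
With α = 81.0°, φ = 27.4°, δ = 16.4°, β = 6.8°: K_a = 0.4426.

0.443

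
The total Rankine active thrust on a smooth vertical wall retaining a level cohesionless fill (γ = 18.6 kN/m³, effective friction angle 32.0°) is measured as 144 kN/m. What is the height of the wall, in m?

7.10 m

K_a = 0.3073. P_a = ½ K_a γ H² ⇒ H = √(2P_a/(K_a γ)).
H = √(2×144/(0.3073×18.6)) = 7.099 m.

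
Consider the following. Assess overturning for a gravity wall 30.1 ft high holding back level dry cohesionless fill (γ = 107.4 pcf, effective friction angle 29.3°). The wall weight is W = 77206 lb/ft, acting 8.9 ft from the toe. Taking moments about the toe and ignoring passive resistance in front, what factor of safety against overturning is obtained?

4.11

K_a = tan²(45° − 29.3°/2) = 0.3428.
P_a = ½K_aγH² = 0.5×0.3428×107.4×30.1² = 16680 lb/ft, acting at H/3 = 10.03 ft above the base.
Overturning moment M_o = P_a × H/3 = 16680 × 10.03 = 167400.
Resisting moment M_r = W × 8.9 = 77206 × 8.9 = 687100.
FS_overturning = M_r/M_o = 687100/167400 = 4.106.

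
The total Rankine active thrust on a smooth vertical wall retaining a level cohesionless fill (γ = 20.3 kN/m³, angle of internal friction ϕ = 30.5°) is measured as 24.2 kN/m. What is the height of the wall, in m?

2.70 m

K_a = 0.3267. P_a = ½ K_a γ H² ⇒ H = √(2P_a/(K_a γ)).
H = √(2×24.2/(0.3267×20.3)) = 2.702 m.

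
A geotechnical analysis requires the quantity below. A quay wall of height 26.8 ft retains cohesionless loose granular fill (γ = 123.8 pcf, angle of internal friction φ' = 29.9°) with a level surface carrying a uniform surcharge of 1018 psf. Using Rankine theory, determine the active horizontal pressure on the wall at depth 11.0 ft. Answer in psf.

K_a = (1 − sin φ)/(1 + sin φ) = 0.3347.
σ_v = γz + q = 123.8 × 11.0 + 1018 = 2380 psf.
σ_h = K_a σ_v = 0.3347 × 2380 = 796.5 psf.

796 psf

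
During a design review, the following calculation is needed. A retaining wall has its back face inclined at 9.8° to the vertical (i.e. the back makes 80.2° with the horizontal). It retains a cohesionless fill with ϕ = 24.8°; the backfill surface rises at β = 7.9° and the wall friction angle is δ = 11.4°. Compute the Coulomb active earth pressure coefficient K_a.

K_a = sin²(α+φ) / [sin²α · sin(α−δ) · (1 + √{sin(φ+δ)sin(φ−β) / (sin(α−δ)sin(α+β))})²].
With α = 80.2°, φ = 24.8°, δ = 11.4°, β = 7.9°: K_a = 0.5045.

0.505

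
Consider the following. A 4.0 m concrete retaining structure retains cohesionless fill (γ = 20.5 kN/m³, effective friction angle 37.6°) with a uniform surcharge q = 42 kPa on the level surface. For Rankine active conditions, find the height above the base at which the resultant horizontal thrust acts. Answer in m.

1.67 m

K_a = 0.2421.
Triangular part P₁ = ½K_aγH² = 39.71 at H/3 = 1.333 m; rectangular part P₂ = K_a q H = 40.68 at H/2 = 2.000 m.
ȳ = (P₁·1.333 + P₂·2.000)/(P₁+P₂) = 1.671 m.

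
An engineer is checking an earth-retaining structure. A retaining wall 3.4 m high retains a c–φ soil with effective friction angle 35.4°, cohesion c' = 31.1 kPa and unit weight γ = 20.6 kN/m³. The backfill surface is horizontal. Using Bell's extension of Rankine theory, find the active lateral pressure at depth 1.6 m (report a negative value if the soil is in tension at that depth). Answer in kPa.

-23.3 kPa

K_a = (1 − sin φ)/(1 + sin φ) = 0.2664.
σ_a = K_a γ z − 2c√K_a = 0.2664×20.6×1.6 − 2×31.1×0.5161 = -23.32 kPa.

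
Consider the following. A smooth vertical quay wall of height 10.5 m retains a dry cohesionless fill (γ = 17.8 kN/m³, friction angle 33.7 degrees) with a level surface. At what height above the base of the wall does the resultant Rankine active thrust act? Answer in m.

3.50 m

K_a = 0.2863.
The pressure distribution is triangular, so the resultant acts at H/3 above the base = 10.5/3 = 3.500 m.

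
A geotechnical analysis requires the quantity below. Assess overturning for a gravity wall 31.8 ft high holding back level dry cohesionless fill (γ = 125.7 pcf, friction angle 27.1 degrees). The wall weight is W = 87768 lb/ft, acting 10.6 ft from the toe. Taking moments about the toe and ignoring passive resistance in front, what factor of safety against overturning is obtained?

K_a = tan²(45° − 27.1°/2) = 0.3741.
P_a = ½K_aγH² = 0.5×0.3741×125.7×31.8² = 23770 lb/ft, acting at H/3 = 10.60 ft above the base.
Overturning moment M_o = P_a × H/3 = 23770 × 10.60 = 252000.
Resisting moment M_r = W × 10.6 = 87768 × 10.6 = 930300.
FS_overturning = M_r/M_o = 930300/252000 = 3.692.

3.69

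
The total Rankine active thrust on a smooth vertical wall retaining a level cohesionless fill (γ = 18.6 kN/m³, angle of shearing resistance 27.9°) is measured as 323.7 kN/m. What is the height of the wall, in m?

9.80 m

K_a = 0.3625. P_a = ½ K_a γ H² ⇒ H = √(2P_a/(K_a γ)).
H = √(2×323.7/(0.3625×18.6)) = 9.799 m.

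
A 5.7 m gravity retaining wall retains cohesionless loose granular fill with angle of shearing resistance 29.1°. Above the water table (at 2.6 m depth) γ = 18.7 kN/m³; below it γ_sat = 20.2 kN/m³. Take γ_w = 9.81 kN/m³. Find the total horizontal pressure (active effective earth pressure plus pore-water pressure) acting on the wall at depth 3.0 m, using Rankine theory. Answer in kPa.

K_a = (1 − sin φ)/(1 + sin φ) = 0.3456.
γ' = 20.2 − 9.81 = 10.39 kN/m³.
Effective vertical stress at 3.0 m: σ'_v = 18.7×2.6 + 10.39×0.400 = 52.78 kPa.
σ'_h = K_a σ'_v = 0.3456 × 52.78 = 18.24 kPa; u = γ_w × 0.400 = 3.924 kPa.
Total σ_h = 18.24 + 3.924 = 22.16 kPa.

22.2 kPa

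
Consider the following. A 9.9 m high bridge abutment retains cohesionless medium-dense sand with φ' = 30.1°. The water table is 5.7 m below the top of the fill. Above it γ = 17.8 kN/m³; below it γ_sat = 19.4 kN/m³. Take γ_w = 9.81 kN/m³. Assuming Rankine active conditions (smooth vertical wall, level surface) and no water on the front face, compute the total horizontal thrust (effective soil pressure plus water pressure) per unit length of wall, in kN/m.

K_a = tan²(45° − φ/2) = 0.3320.
γ' = 19.4 − 9.81 = 9.590 kN/m³. Depth below WT = 4.2 m.
σ'_h at WT = K_a γ d_w = 33.68 kPa; at base = 33.68 + K_a γ' × 4.2 = 47.06 kPa.
P₁ (0–5.7 m) = ½×33.68×5.7 = 96.00. P₂ (5.7–9.9 m) = ½(33.68+47.06)×4.2 = 169.6.
P_w = ½ γ_w h₂² = 0.5×9.81×4.2² = 86.52. Total = 96.00+169.6+86.52 = 352.1 kN/m.

352 kN/m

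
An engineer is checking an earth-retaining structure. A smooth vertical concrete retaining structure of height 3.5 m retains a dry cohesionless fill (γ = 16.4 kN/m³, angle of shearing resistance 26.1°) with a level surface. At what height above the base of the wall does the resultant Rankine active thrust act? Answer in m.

1.17 m

K_a = 0.3889.
The pressure distribution is triangular, so the resultant acts at H/3 above the base = 3.5/3 = 1.167 m.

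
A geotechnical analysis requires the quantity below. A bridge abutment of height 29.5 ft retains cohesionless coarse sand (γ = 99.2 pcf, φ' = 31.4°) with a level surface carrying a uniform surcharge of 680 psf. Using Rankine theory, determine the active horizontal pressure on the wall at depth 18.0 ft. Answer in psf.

K_a = (1 − sin φ)/(1 + sin φ) = 0.3149.
σ_v = γz + q = 99.2 × 18.0 + 680 = 2466 psf.
σ_h = K_a σ_v = 0.3149 × 2466 = 776.5 psf.

776 psf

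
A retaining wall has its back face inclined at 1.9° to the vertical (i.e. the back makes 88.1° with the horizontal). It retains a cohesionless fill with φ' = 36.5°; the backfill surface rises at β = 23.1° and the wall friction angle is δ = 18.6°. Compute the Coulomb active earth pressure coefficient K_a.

0.337

K_a = sin²(α+φ) / [sin²α · sin(α−δ) · (1 + √{sin(φ+δ)sin(φ−β) / (sin(α−δ)sin(α+β))})²].
With α = 88.1°, φ = 36.5°, δ = 18.6°, β = 23.1°: K_a = 0.3367.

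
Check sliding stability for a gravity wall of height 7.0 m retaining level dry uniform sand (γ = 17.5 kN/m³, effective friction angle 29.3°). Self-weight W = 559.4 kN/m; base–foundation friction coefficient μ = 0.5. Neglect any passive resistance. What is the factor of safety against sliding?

1.90

K_a = tan²(45° − 29.3°/2) = 0.3428.
P_a = ½K_aγH² = 0.5×0.3428×17.5×7.0² = 147.0 kN/m, acting at H/3 = 2.333 m above the base.
FS_sliding = μW / P_a = 0.5×559.4 / 147.0 = 1.903.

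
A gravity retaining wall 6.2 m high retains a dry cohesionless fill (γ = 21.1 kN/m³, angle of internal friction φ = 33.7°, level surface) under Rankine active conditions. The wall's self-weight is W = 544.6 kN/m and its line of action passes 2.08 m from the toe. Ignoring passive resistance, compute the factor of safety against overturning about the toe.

4.72

K_a = tan²(45° − 33.7°/2) = 0.2863.
P_a = ½K_aγH² = 0.5×0.2863×21.1×6.2² = 116.1 kN/m, acting at H/3 = 2.067 m above the base.
Overturning moment M_o = P_a × H/3 = 116.1 × 2.067 = 240.0.
Resisting moment M_r = W × 2.08 = 544.6 × 2.08 = 1133.
FS_overturning = M_r/M_o = 1133/240.0 = 4.721.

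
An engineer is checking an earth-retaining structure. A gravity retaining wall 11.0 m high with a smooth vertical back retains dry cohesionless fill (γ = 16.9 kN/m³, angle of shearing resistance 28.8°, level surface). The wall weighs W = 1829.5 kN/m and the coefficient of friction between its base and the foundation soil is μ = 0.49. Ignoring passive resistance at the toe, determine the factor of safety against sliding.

K_a = tan²(45° − 28.8°/2) = 0.3498.
P_a = ½K_aγH² = 0.5×0.3498×16.9×11.0² = 357.6 kN/m, acting at H/3 = 3.667 m above the base.
FS_sliding = μW / P_a = 0.49×1829.5 / 357.6 = 2.507.

2.51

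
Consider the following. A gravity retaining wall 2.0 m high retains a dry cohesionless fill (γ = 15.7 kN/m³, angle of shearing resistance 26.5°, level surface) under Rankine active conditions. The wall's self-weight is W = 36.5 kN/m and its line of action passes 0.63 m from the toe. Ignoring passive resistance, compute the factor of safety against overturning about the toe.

2.87

K_a = tan²(45° − 26.5°/2) = 0.3829.
P_a = ½K_aγH² = 0.5×0.3829×15.7×2.0² = 12.02 kN/m, acting at H/3 = 0.6667 m above the base.
Overturning moment M_o = P_a × H/3 = 12.02 × 0.6667 = 8.016.
Resisting moment M_r = W × 0.63 = 36.5 × 0.63 = 23.00.
FS_overturning = M_r/M_o = 23.00/8.016 = 2.869.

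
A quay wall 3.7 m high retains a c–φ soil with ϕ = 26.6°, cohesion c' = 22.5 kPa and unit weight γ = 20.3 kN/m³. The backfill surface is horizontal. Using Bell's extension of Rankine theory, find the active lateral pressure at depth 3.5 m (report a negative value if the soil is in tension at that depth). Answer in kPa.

-0.691 kPa

K_a = (1 − sin φ)/(1 + sin φ) = 0.3814.
σ_a = K_a γ z − 2c√K_a = 0.3814×20.3×3.5 − 2×22.5×0.6176 = -0.6909 kPa.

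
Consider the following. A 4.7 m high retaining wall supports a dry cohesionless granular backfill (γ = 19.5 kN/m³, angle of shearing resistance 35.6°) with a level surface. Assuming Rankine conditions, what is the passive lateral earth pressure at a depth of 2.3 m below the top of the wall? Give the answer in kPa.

170 kPa

K_p = (1 + sin φ)/(1 − sin φ) = 3.786.
σ_h = K_p γ z = 3.786 × 19.5 × 2.3 = 169.8 kPa.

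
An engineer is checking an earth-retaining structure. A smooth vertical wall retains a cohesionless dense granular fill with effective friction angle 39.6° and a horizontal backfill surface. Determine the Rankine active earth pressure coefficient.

K_a = tan²(45° − φ/2) = tan²(25.20°) = 0.2214.

0.221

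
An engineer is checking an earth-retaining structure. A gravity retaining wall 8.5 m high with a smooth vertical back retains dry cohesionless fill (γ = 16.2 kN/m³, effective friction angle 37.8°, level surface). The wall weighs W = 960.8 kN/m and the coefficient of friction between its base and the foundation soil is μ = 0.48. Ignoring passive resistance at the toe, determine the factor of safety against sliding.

K_a = tan²(45° − 37.8°/2) = 0.2400.
P_a = ½K_aγH² = 0.5×0.2400×16.2×8.5² = 140.5 kN/m, acting at H/3 = 2.833 m above the base.
FS_sliding = μW / P_a = 0.48×960.8 / 140.5 = 3.284.

3.28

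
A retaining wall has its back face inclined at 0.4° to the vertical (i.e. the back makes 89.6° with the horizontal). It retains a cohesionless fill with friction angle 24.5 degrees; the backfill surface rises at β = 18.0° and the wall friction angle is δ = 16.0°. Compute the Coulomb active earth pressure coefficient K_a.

K_a = sin²(α+φ) / [sin²α · sin(α−δ) · (1 + √{sin(φ+δ)sin(φ−β) / (sin(α−δ)sin(α+β))})²].
With α = 89.6°, φ = 24.5°, δ = 16.0°, β = 18.0°: K_a = 0.5273.

0.527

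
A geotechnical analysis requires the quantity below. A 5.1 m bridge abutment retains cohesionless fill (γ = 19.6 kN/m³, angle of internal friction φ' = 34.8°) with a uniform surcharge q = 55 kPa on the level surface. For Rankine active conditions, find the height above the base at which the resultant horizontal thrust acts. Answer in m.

2.15 m

K_a = 0.2733.
Triangular part P₁ = ½K_aγH² = 69.67 at H/3 = 1.700 m; rectangular part P₂ = K_a q H = 76.66 at H/2 = 2.550 m.
ȳ = (P₁·1.700 + P₂·2.550)/(P₁+P₂) = 2.145 m.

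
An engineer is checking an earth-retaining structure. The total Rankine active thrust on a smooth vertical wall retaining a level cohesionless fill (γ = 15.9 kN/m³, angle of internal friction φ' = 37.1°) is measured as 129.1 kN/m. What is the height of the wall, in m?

K_a = 0.2475. P_a = ½ K_a γ H² ⇒ H = √(2P_a/(K_a γ)).
H = √(2×129.1/(0.2475×15.9)) = 8.100 m.

8.10 m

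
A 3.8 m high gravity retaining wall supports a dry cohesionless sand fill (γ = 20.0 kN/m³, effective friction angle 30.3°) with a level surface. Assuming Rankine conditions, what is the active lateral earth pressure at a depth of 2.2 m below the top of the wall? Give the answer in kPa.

K_a = (1 − sin φ)/(1 + sin φ) = 0.3293.
σ_h = K_a γ z = 0.3293 × 20.0 × 2.2 = 14.49 kPa.

14.5 kPa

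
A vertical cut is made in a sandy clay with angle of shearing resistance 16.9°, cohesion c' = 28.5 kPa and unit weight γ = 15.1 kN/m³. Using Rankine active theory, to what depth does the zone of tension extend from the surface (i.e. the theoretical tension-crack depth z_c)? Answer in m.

K_a = tan²(45° − 16.9°/2) = 0.5495; √K_a = 0.7413.
The active pressure is zero where K_a γ z = 2c√K_a, so z_c = 2c/(γ√K_a) = 2×28.5/(15.1×0.7413) = 5.092 m.

5.09 m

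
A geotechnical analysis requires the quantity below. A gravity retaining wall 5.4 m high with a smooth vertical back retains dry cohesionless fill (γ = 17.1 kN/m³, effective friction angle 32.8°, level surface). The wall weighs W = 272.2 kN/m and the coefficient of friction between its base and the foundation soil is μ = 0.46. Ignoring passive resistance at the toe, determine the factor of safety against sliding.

1.69

K_a = tan²(45° − 32.8°/2) = 0.2973.
P_a = ½K_aγH² = 0.5×0.2973×17.1×5.4² = 74.11 kN/m, acting at H/3 = 1.800 m above the base.
FS_sliding = μW / P_a = 0.46×272.2 / 74.11 = 1.689.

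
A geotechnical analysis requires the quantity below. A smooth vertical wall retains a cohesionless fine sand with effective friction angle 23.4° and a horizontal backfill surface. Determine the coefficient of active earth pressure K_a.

0.431

K_a = tan²(45° − φ/2) = tan²(33.30°) = 0.4315.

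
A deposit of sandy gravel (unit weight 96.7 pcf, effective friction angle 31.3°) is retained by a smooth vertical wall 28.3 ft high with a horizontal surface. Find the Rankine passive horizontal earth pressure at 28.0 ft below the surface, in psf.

8560 psf

K_p = (1 + sin φ)/(1 − sin φ) = 3.162.
σ_h = K_p γ z = 3.162 × 96.7 × 28.0 = 8563 psf.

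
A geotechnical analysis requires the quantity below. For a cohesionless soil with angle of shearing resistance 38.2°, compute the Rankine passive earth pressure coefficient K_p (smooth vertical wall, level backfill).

4.24

K_p = (1 + sin φ)/(1 − sin φ) = tan²(45° + 38.2°/2) = 4.241.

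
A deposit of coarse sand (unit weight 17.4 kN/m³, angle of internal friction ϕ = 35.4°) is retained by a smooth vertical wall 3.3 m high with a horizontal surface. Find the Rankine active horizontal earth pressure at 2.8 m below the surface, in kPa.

13.0 kPa

K_a = (1 − sin φ)/(1 + sin φ) = 0.2664.
σ_h = K_a γ z = 0.2664 × 17.4 × 2.8 = 12.98 kPa.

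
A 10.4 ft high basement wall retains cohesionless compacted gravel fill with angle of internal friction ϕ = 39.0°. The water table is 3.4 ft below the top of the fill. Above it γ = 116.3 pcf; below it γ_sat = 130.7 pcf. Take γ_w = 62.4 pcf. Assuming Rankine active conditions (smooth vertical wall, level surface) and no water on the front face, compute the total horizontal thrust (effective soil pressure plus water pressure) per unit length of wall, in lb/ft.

K_a = tan²(45° − φ/2) = 0.2275.
γ' = 130.7 − 62.4 = 68.30 pcf. Depth below WT = 7.0 ft.
σ'_h at WT = K_a γ d_w = 89.96 psf; at base = 89.96 + K_a γ' × 7.0 = 198.7 psf.
P₁ (0–3.4 ft) = ½×89.96×3.4 = 152.9. P₂ (3.4–10.4 ft) = ½(89.96+198.7)×7.0 = 1010.
P_w = ½ γ_w h₂² = 0.5×62.4×7.0² = 1529. Total = 152.9+1010+1529 = 2692 lb/ft.

2690 lb/ft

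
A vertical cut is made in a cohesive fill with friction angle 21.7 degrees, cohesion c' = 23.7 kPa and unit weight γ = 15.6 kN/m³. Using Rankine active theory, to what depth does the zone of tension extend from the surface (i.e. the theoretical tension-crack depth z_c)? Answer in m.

K_a = tan²(45° − 21.7°/2) = 0.4601; √K_a = 0.6783.
The active pressure is zero where K_a γ z = 2c√K_a, so z_c = 2c/(γ√K_a) = 2×23.7/(15.6×0.6783) = 4.479 m.

4.48 m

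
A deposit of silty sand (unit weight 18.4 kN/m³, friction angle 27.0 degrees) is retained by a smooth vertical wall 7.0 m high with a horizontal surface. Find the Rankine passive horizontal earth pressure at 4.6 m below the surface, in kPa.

K_p = (1 + sin φ)/(1 − sin φ) = 2.663.
σ_h = K_p γ z = 2.663 × 18.4 × 4.6 = 225.4 kPa.

225 kPa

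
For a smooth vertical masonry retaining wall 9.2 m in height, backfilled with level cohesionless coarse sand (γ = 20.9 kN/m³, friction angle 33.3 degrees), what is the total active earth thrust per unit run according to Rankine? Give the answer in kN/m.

258 kN/m

K_a = tan²(45° − φ/2) = 0.2911.
P_a = ½ K_a γ H² = 0.5 × 0.2911 × 20.9 × 9.2² = 257.5 kN/m.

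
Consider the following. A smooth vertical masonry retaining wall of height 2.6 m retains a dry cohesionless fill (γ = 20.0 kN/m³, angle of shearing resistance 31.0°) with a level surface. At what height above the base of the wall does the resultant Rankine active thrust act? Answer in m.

0.867 m

K_a = 0.3201.
The pressure distribution is triangular, so the resultant acts at H/3 above the base = 2.6/3 = 0.8667 m.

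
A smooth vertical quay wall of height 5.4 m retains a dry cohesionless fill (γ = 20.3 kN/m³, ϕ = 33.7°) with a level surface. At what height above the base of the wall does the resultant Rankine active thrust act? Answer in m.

K_a = 0.2863.
The pressure distribution is triangular, so the resultant acts at H/3 above the base = 5.4/3 = 1.800 m.

1.80 m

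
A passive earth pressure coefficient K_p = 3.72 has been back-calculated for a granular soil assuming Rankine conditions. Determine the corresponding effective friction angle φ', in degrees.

35.2°

K_p = (1+sin φ)/(1−sin φ) ⇒ sin φ = (K_p − 1)/(K_p + 1) = 0.5763.
φ = arcsin(0.5763) = 35.19°.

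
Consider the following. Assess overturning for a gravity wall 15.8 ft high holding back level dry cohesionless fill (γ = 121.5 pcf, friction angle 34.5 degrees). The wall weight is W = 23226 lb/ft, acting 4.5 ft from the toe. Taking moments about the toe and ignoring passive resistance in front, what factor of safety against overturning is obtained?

K_a = tan²(45° − 34.5°/2) = 0.2768.
P_a = ½K_aγH² = 0.5×0.2768×121.5×15.8² = 4198 lb/ft, acting at H/3 = 5.267 ft above the base.
Overturning moment M_o = P_a × H/3 = 4198 × 5.267 = 22110.
Resisting moment M_r = W × 4.5 = 23226 × 4.5 = 104500.
FS_overturning = M_r/M_o = 104500/22110 = 4.727.

4.73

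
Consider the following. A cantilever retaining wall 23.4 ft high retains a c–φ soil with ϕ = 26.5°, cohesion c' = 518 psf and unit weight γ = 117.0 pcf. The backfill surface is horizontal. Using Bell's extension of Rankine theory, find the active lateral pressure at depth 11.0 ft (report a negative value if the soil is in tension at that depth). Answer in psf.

K_a = (1 − sin φ)/(1 + sin φ) = 0.3829.
σ_a = K_a γ z − 2c√K_a = 0.3829×117.0×11.0 − 2×518×0.6188 = -148.3 psf.

-148 psf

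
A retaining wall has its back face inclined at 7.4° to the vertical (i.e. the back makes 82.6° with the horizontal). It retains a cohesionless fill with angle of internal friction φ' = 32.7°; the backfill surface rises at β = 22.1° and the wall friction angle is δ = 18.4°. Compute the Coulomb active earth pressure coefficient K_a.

0.467

K_a = sin²(α+φ) / [sin²α · sin(α−δ) · (1 + √{sin(φ+δ)sin(φ−β) / (sin(α−δ)sin(α+β))})²].
With α = 82.6°, φ = 32.7°, δ = 18.4°, β = 22.1°: K_a = 0.4674.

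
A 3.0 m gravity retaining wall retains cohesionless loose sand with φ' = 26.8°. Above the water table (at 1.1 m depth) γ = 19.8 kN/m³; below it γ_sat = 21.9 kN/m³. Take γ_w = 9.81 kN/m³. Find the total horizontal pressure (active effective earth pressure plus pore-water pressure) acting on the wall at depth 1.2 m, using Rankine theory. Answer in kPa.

K_a = (1 − sin φ)/(1 + sin φ) = 0.3785.
γ' = 21.9 − 9.81 = 12.09 kN/m³.
Effective vertical stress at 1.2 m: σ'_v = 19.8×1.1 + 12.09×0.1000 = 22.99 kPa.
σ'_h = K_a σ'_v = 0.3785 × 22.99 = 8.701 kPa; u = γ_w × 0.1000 = 0.9810 kPa.
Total σ_h = 8.701 + 0.9810 = 9.682 kPa.

9.68 kPa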